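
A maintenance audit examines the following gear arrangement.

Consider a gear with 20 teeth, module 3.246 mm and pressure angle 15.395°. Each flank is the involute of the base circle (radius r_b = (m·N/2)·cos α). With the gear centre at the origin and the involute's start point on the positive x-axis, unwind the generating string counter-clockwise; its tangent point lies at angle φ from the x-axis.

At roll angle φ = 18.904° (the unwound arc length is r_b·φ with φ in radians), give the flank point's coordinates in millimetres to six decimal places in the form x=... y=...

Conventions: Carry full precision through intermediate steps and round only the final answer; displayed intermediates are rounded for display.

x=32.952590 y=0.370609

topology: single-mesh involute geometry — m = 3.246, N = 20
pitch radius r_p = m·N/2 = 3.246·20/2 = 32.460000
base radius r_b = r_p·cos α = 32.460000·cos 15.395° = 31.295289
roll angle φ = 18.904° = 0.32993704 rad
x = r_b·(cos φ + φ·sin φ) = 32.952590
y = r_b·(sin φ − φ·cos φ) = 0.370609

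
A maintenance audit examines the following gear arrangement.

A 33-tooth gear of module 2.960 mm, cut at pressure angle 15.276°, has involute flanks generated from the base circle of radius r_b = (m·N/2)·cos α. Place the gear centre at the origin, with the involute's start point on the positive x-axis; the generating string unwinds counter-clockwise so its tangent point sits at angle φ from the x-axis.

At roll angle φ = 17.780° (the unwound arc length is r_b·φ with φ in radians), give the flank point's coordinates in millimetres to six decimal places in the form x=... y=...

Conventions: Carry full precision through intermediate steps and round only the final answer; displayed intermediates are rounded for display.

x=49.328572 y=0.464806

topology: single-mesh involute geometry — m = 2.960, N = 33
pitch radius r_p = m·N/2 = 2.960·33/2 = 48.840000
base radius r_b = r_p·cos α = 48.840000·cos 15.276° = 47.114379
roll angle φ = 17.780° = 0.31031954 rad
x = r_b·(cos φ + φ·sin φ) = 49.328572
y = r_b·(sin φ − φ·cos φ) = 0.464806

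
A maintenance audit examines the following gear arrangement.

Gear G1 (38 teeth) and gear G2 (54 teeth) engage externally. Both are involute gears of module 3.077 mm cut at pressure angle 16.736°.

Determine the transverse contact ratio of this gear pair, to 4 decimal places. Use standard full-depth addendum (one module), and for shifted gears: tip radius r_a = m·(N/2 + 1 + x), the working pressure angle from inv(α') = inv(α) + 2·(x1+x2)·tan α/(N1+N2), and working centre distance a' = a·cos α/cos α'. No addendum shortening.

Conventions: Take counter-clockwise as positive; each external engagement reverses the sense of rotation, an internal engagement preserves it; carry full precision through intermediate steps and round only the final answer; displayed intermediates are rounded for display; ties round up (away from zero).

1.9283

single-mesh involute tooth geometry (38T engaging 54T at module 3.077)
base radii: r_b1 = 55.986610, r_b2 = 79.559919
tip radii: r_a1 = 61.540000, r_a2 = 86.156000
no profile shift: α' = α, a' = a
action lengths: √(r_a1²−r_b1²) = 25.547429, √(r_a2²−r_b2²) = 33.061694
base pitch p_b = π·m·cos α = 9.257217
CR = (25.547429 + 33.061694 − 141.542000·sin 16.73600°)/9.257217 = 1.928265
contact ratio ≈ 1.9283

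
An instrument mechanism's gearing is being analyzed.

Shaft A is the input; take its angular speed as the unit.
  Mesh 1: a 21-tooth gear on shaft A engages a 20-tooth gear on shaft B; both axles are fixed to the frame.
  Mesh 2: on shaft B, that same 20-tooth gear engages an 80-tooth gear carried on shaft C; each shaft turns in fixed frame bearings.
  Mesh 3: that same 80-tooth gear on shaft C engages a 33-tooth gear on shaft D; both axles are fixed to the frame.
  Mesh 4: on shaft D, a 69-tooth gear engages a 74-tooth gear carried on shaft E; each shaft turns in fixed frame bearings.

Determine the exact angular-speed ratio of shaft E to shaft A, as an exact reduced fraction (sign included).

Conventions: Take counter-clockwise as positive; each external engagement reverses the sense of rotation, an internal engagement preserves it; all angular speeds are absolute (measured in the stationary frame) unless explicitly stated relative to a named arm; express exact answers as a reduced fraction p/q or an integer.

class = fixed-axis compound train [4 meshes; 4 ratios multiply, 4 sense flips]
mesh 1 [21T→20T]: running ratio 21/20, sense −
mesh 2 [20T→80T]: running ratio 21/80, sense +
mesh 3 [80T→33T]: running ratio 7/11, sense −
mesh 4 [69T→74T]: running ratio 483/814, sense +
ω_out/ω_in = 483/814

483/814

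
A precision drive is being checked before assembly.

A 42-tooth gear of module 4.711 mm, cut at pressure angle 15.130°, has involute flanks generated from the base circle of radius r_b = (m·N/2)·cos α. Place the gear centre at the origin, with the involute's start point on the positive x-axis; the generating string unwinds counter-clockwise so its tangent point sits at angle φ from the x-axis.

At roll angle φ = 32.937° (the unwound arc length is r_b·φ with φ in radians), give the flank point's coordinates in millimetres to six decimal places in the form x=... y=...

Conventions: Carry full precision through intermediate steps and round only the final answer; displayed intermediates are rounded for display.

x=110.001619 y=5.849970

single-mesh involute tooth geometry (42T wheel at module 4.711)
pitch radius r_p = m·N/2 = 4.711·42/2 = 98.931000
base radius r_b = r_p·cos α = 98.931000·cos 15.130° = 95.501666
roll angle φ = 32.937° = 0.57485910 rad
x = r_b·(cos φ + φ·sin φ) = 110.001619
y = r_b·(sin φ − φ·cos φ) = 5.849970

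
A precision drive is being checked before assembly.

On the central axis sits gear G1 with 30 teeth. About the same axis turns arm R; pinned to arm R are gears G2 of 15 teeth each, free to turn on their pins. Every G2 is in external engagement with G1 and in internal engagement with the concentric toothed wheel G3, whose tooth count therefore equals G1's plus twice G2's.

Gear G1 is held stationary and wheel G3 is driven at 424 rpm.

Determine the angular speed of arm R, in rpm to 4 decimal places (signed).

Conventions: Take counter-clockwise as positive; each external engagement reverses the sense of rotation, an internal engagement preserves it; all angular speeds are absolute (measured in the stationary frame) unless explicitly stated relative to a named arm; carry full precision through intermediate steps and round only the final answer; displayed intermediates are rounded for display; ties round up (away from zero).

recognized (axles ride arm R): planetary set, 30/15/60 teeth
normalise by the input: solve with ω_ring = 1, then scale by 424 rpm
ring teeth: 30 + 2·15 = 60
30(ω_sun−ω_arm) = −60(ω_ring−ω_arm),  ω_sun = 0, ω_ring = 1
30(0−ω_arm) = −60(1−ω_arm)  ⇒  90·ω_arm = 60  ⇒  ω_arm = 2/3
scale: ω_arm = 2/3 × 424 rpm = +282.6667 rpm

+282.6667 rpm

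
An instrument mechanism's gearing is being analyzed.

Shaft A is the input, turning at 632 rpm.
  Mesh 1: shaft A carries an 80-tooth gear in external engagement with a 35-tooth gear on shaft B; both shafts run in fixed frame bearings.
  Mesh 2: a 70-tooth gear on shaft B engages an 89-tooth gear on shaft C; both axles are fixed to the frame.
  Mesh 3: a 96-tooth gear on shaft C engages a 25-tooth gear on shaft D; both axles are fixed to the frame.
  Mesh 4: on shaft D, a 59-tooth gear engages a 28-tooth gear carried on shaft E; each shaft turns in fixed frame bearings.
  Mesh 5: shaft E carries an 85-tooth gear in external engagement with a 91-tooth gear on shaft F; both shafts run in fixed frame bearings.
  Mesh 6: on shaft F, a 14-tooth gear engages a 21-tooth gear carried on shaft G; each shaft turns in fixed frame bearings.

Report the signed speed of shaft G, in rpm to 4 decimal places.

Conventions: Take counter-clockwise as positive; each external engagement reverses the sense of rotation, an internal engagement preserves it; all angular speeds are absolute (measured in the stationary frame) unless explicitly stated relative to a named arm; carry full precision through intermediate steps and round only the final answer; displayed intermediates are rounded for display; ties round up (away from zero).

recognized (7 fixed axles, 6 meshes): fixed-axis compound train
mesh 1 [80T→35T]: ω = 632.0000×80/35 = 1444.5714 rpm, sense flips to −
mesh 2 [70T→89T]: ω = 1444.5714×70/89 = 1136.1798 rpm, sense flips to +
mesh 3 [96T→25T]: ω = 1136.1798×96/25 = 4362.9303 rpm, sense flips to −
mesh 4 [59T→28T]: ω = 4362.9303×59/28 = 9193.3175 rpm, sense flips to +
mesh 5 [85T→91T]: ω = 9193.3175×85/91 = 8587.1647 rpm, sense flips to −
mesh 6 [14T→21T]: ω = 8587.1647×14/21 = 5724.7765 rpm, sense flips to +
signed output speed = +5724.7765 rpm

+5724.7765 rpm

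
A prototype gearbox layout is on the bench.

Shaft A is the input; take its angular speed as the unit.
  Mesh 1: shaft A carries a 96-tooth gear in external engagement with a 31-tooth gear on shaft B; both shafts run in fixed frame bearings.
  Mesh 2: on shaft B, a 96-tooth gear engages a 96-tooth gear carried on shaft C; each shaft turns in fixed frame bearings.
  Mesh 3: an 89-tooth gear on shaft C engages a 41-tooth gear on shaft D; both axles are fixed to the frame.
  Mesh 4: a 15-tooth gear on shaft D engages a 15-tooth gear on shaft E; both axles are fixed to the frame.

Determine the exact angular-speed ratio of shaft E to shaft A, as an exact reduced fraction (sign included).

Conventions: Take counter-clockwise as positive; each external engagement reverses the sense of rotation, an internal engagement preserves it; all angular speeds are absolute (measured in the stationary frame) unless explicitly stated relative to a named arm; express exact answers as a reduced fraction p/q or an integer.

8544/1271

class = fixed-axis compound train [4 meshes; 4 ratios multiply, 4 sense flips]
mesh 1 [96T→31T]: running ratio 96/31, sense −
mesh 2 [96T→96T]: running ratio 96/31, sense +
mesh 3 [89T→41T]: running ratio 8544/1271, sense −
mesh 4 [15T→15T]: running ratio 8544/1271, sense +
ω_out/ω_in = 8544/1271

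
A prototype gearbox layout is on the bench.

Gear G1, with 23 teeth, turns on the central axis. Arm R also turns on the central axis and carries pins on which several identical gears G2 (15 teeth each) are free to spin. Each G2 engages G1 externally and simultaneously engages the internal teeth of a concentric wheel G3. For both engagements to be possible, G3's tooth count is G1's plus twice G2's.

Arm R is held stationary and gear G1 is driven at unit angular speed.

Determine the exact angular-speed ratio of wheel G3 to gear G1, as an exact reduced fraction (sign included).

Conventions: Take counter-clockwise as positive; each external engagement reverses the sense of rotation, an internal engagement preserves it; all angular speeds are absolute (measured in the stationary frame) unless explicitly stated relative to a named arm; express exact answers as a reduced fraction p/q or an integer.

-23/53

planetary set (23T centre, 15T on arm, 53T internal) — Willis relation
ring teeth: 23 + 2·15 = 53
23(ω_sun−ω_arm) = −53(ω_ring−ω_arm),  ω_arm = 0, ω_sun = 1
ω_ring = 0 − (23/53)(1−0) = -23/53
ω_out/ω_in = -23/53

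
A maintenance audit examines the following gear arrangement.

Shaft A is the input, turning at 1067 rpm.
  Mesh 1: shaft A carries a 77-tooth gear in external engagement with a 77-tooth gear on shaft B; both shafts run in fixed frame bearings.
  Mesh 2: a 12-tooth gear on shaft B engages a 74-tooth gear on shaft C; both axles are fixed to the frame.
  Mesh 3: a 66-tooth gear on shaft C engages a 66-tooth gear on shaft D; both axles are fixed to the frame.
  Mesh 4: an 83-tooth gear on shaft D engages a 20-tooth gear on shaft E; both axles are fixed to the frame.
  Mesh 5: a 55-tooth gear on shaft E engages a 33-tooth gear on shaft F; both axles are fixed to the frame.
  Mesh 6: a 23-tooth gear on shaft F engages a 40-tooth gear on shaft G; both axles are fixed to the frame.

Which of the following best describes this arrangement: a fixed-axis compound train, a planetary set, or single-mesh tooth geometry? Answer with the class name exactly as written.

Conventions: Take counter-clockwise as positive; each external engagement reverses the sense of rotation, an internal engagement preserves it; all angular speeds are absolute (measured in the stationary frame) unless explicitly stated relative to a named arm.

recognized (7 fixed axles, 6 meshes): fixed-axis compound train
classification: fixed-axis compound train

fixed-axis compound train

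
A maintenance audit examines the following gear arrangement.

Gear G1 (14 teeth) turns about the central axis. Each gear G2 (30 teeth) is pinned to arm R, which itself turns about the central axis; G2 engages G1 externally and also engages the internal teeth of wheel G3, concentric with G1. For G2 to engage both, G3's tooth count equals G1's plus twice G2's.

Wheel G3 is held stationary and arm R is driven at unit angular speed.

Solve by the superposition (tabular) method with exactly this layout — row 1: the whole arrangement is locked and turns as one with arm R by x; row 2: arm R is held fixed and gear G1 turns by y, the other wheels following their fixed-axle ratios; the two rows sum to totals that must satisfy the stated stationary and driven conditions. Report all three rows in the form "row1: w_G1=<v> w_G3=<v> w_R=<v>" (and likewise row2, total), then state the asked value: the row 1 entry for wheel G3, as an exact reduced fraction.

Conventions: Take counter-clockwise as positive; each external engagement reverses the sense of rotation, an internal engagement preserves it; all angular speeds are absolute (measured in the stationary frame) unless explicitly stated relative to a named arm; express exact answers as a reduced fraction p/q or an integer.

topology: planetary set — G1 14T / G2 30T / G3 74T, arm = carrier (Willis)
superposition row 1 [locked train]: every member turns x
row 2: sun turns y, ring = −(14/74)·y, arm 0
boundary: total ω_ring = x − (14/74)·y = 0 and total ω_arm = x = 1  ⇒  y = 37/7, x = 1
row 2 ring = −(14/74)·37/7 = -1
totals (row 1 + row 2): sun 1 + 37/7 = 44/7, ring 1 + (-1) = 0, arm 1 + 0 = 1
asked cell (row1, ring) = 1

row1: w_G1=1 w_G3=1 w_R=1
row2: w_G1=37/7 w_G3=-1 w_R=0
total: w_G1=44/7 w_G3=0 w_R=1
asked value: 1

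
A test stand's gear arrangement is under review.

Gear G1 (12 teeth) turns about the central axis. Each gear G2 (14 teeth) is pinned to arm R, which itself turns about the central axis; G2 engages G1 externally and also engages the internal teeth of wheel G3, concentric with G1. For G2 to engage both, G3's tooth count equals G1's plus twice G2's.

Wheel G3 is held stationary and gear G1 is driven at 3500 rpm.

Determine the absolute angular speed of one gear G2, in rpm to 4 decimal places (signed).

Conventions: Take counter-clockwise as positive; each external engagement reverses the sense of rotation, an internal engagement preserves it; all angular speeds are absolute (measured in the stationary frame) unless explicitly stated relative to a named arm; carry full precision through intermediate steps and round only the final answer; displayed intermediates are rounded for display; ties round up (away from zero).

topology: planetary set — G1 12T / G2 14T / G3 40T, arm = carrier (Willis)
normalise by the input: solve with ω_sun = 1, then scale by 3500 rpm
ring teeth: 12 + 2·14 = 40
12(ω_sun−ω_arm) = −40(ω_ring−ω_arm),  ω_ring = 0, ω_sun = 1
12(1−ω_arm) = −40(0−ω_arm)  ⇒  52·ω_arm = 12  ⇒  ω_arm = 3/13
sun–planet mesh: 12·(1−3/13) = −14·(ω_p−ω_arm)  ⇒  ω_p−ω_arm = -60/91
ω_p = 3/13 − 60/91 = -3/7
scale: ω_p = -3/7 × 3500 rpm = -1500.0000 rpm

-1500.0000 rpm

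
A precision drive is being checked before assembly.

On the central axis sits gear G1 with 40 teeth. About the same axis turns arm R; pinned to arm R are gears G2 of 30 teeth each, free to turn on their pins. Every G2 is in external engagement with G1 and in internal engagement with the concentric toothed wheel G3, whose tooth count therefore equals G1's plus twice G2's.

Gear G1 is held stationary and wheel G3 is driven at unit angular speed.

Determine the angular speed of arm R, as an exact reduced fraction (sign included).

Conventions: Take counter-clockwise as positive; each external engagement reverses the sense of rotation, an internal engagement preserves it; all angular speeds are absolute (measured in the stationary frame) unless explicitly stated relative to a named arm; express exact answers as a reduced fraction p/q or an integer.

class = planetary set [G3 = 40+2·30 = 100; Willis about the carrier]
ring teeth: 40 + 2·30 = 100
40(ω_sun−ω_arm) = −100(ω_ring−ω_arm),  ω_sun = 0, ω_ring = 1
40(0−ω_arm) = −100(1−ω_arm)  ⇒  140·ω_arm = 100  ⇒  ω_arm = 5/7
exact speed ratio = 5/7

5/7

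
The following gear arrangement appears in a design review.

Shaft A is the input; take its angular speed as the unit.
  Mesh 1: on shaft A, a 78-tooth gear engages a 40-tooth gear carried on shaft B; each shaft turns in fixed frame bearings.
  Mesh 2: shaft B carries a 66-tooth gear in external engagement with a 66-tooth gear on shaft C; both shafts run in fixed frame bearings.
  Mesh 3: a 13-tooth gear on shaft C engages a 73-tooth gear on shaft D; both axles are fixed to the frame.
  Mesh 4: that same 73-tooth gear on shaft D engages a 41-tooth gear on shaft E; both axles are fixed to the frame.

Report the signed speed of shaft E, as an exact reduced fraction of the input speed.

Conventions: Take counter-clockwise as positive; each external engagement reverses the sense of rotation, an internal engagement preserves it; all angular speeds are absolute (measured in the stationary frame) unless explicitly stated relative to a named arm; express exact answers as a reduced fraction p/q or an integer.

507/820

4-mesh fixed-axis compound train (all bearings frame-fixed)
mesh 1 [78T→40T]: |ω|/ω_in = 1×78/40 = 39/20, sense flips to −
mesh 2 [66T→66T]: |ω|/ω_in = (39/20)×66/66 = 39/20, sense flips to +
mesh 3 [13T→73T]: |ω|/ω_in = (39/20)×13/73 = 507/1460, sense flips to −
mesh 4 [73T→41T]: |ω|/ω_in = (507/1460)×73/41 = 507/820, sense flips to +
signed output speed (× input speed) = 507/820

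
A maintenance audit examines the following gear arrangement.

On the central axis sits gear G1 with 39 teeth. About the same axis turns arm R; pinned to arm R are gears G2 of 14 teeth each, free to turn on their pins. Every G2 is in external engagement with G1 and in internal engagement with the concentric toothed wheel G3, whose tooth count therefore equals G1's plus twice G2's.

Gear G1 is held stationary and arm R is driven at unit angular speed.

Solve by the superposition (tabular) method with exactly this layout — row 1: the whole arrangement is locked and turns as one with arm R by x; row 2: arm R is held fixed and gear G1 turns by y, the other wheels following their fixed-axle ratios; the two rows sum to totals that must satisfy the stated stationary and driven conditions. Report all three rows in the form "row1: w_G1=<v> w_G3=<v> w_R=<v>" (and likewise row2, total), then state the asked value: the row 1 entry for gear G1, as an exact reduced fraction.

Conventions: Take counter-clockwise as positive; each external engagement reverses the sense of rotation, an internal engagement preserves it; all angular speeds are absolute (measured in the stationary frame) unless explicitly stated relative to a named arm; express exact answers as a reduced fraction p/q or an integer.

recognized (axles ride arm R): planetary set, 39/14/67 teeth
row 1 (train locked, turned with arm): all members turn x
row 2 — arm fixed, fixed-axis ratios: sun y, ring −(39/67)·y, arm 0
boundary: total ω_sun = x + y = 0 and total ω_arm = x = 1  ⇒  y = -1, x = 1
row 2 ring = −(39/67)·(-1) = 39/67
totals (row 1 + row 2): sun 1 + (-1) = 0, ring 1 + 39/67 = 106/67, arm 1 + 0 = 1
asked cell (row1, sun) = 1

row1: w_G1=1 w_G3=1 w_R=1
row2: w_G1=-1 w_G3=39/67 w_R=0
total: w_G1=0 w_G3=106/67 w_R=1
asked value: 1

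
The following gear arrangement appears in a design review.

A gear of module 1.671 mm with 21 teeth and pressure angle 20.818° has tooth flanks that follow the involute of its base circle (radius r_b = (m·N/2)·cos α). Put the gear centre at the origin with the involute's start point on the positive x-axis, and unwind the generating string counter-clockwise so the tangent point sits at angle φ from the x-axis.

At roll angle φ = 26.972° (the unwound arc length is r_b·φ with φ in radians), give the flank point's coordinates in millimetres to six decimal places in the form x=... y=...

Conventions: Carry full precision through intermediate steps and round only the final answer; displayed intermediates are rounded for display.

recognized (one wheel, involute flank): single-mesh tooth geometry, m = 1.671, N = 21
pitch radius r_p = m·N/2 = 1.671·21/2 = 17.545500
base radius r_b = r_p·cos α = 17.545500·cos 20.818° = 16.400026
roll angle φ = 26.972° = 0.47075021 rad
x = r_b·(cos φ + φ·sin φ) = 18.117755
y = r_b·(sin φ − φ·cos φ) = 0.557750

x=18.117755 y=0.557750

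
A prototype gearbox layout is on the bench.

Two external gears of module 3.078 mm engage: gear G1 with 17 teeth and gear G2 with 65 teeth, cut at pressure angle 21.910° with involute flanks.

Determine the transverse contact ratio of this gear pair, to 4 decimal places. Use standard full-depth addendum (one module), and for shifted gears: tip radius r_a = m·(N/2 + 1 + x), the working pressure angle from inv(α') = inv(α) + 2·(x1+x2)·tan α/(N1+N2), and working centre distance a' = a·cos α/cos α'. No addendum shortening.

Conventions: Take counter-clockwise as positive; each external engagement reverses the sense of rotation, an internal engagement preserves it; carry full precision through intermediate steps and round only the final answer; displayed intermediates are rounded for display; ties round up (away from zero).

topology: single-mesh involute geometry — m = 3.078, 17T/65T pair
base radii: r_b1 = 24.273276, r_b2 = 92.809586
tip radii: r_a1 = 29.241000, r_a2 = 103.113000
no profile shift: α' = α, a' = a
action lengths: √(r_a1²−r_b1²) = 16.304727, √(r_a2²−r_b2²) = 44.929628
base pitch p_b = π·m·cos α = 8.971382
CR = (16.304727 + 44.929628 − 126.198000·sin 21.91000°)/8.971382 = 1.576525
contact ratio ≈ 1.5765

1.5765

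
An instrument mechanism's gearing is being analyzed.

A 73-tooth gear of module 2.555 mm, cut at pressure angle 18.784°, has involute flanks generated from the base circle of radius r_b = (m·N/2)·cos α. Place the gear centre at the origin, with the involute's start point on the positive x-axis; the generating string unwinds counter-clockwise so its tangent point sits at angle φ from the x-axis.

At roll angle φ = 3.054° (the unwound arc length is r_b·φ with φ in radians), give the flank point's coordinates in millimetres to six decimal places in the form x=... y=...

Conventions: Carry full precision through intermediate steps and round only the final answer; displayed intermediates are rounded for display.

x=88.415866 y=0.004456

topology: single-mesh involute geometry — m = 2.555, N = 73
pitch radius r_p = m·N/2 = 2.555·73/2 = 93.257500
base radius r_b = r_p·cos α = 93.257500·cos 18.784° = 88.290533
roll angle φ = 3.054° = 0.05330236 rad
x = r_b·(cos φ + φ·sin φ) = 88.415866
y = r_b·(sin φ − φ·cos φ) = 0.004456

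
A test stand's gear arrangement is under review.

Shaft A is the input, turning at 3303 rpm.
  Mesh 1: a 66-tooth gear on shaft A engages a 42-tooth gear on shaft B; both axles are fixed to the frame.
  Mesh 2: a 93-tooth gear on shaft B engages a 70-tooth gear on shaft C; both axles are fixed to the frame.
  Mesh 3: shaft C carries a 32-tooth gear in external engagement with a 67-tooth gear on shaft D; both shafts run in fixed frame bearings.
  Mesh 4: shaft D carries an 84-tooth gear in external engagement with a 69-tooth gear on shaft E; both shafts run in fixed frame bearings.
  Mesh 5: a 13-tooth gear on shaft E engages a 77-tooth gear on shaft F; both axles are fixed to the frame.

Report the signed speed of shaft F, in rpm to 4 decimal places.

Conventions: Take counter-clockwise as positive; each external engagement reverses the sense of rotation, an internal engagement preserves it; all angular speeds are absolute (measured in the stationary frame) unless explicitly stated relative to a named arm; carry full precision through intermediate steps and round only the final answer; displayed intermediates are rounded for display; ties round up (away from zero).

5-mesh fixed-axis compound train (all bearings frame-fixed)
mesh 1 [66T→42T]: ω = 3303.0000×66/42 = 5190.4286 rpm, sense flips to −
mesh 2 [93T→70T]: ω = 5190.4286×93/70 = 6895.8551 rpm, sense flips to +
mesh 3 [32T→67T]: ω = 6895.8551×32/67 = 3293.5427 rpm, sense flips to −
mesh 4 [84T→69T]: ω = 3293.5427×84/69 = 4009.5303 rpm, sense flips to +
mesh 5 [13T→77T]: ω = 4009.5303×13/77 = 676.9337 rpm, sense flips to −
signed output speed = -676.9337 rpm

-676.9337 rpm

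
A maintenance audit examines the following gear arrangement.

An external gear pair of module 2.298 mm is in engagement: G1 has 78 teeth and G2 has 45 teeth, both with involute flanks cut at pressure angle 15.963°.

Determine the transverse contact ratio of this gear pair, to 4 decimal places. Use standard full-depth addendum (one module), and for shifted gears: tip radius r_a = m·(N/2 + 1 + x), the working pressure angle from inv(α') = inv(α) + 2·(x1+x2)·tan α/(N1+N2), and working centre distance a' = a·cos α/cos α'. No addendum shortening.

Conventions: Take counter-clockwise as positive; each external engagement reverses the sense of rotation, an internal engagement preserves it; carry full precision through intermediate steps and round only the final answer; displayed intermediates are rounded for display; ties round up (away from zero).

recognized (one external pair, fixed centres): single-mesh tooth geometry, m = 2.298, N1 = 78, N2 = 45
base radii: r_b1 = 86.166130, r_b2 = 49.711229
tip radii: r_a1 = 91.920000, r_a2 = 54.003000
no profile shift: α' = α, a' = a
action lengths: √(r_a1²−r_b1²) = 32.010692, √(r_a2²−r_b2²) = 21.097813
base pitch p_b = π·m·cos α = 6.940997
CR = (32.010692 + 21.097813 − 141.327000·sin 15.96300°)/6.940997 = 2.051757
contact ratio ≈ 2.0518

2.0518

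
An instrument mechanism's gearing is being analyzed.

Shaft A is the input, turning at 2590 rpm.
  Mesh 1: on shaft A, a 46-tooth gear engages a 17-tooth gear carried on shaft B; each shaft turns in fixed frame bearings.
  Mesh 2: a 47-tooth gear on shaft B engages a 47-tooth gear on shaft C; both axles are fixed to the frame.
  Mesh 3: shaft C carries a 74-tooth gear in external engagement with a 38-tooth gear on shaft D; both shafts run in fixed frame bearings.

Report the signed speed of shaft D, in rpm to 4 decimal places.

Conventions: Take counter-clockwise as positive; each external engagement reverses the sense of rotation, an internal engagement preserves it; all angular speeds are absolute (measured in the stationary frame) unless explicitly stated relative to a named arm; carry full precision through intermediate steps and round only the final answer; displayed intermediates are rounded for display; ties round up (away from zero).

-13647.6161 rpm

recognized (4 fixed axles, 3 meshes): fixed-axis compound train
mesh 1 [46T→17T]: ω = 2590.0000×46/17 = 7008.2353 rpm, sense flips to −
mesh 2 [47T→47T]: ω = 7008.2353×47/47 = 7008.2353 rpm, sense flips to +
mesh 3 [74T→38T]: ω = 7008.2353×74/38 = 13647.6161 rpm, sense flips to −
signed output speed = -13647.6161 rpm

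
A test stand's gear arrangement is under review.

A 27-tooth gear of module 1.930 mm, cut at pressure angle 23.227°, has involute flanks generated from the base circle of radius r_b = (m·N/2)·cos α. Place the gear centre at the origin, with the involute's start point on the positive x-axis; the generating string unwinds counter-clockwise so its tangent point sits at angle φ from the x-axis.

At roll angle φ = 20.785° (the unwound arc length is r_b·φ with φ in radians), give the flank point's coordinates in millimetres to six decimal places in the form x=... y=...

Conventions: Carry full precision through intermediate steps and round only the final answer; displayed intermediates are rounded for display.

single-mesh involute tooth geometry (27T wheel at module 1.930)
pitch radius r_p = m·N/2 = 1.930·27/2 = 26.055000
base radius r_b = r_p·cos α = 26.055000·cos 23.227° = 23.943232
roll angle φ = 20.785° = 0.36276669 rad
x = r_b·(cos φ + φ·sin φ) = 25.467238
y = r_b·(sin φ − φ·cos φ) = 0.376026

x=25.467238 y=0.376026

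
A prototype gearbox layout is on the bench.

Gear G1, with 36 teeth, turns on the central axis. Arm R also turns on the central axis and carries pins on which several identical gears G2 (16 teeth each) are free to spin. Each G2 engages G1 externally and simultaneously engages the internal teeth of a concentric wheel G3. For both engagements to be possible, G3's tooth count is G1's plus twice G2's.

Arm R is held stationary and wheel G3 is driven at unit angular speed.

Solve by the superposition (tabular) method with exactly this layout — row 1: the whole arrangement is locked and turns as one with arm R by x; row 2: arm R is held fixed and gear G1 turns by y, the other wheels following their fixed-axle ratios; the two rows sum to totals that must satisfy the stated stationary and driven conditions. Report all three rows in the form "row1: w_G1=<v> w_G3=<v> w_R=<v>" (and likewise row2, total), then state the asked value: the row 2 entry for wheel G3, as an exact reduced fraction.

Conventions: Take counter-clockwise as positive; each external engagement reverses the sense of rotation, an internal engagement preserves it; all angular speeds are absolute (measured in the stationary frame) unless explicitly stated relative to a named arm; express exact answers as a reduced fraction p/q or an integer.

recognized (axles ride arm R): planetary set, 36/16/68 teeth
row 1 — lock + rotate with arm: ω_sun = ω_ring = ω_arm = x
row 2 — arm fixed, fixed-axis ratios: sun y, ring −(36/68)·y, arm 0
boundary: total ω_arm = x = 0 and total ω_ring = x − (36/68)·y = 1  ⇒  y = -17/9, x = 0
row 2 ring = −(36/68)·(-17/9) = 1
totals (row 1 + row 2): sun 0 + (-17/9) = -17/9, ring 0 + 1 = 1, arm 0 + 0 = 0
asked cell (row2, ring) = 1

row1: w_G1=0 w_G3=0 w_R=0
row2: w_G1=-17/9 w_G3=1 w_R=0
total: w_G1=-17/9 w_G3=1 w_R=0
asked value: 1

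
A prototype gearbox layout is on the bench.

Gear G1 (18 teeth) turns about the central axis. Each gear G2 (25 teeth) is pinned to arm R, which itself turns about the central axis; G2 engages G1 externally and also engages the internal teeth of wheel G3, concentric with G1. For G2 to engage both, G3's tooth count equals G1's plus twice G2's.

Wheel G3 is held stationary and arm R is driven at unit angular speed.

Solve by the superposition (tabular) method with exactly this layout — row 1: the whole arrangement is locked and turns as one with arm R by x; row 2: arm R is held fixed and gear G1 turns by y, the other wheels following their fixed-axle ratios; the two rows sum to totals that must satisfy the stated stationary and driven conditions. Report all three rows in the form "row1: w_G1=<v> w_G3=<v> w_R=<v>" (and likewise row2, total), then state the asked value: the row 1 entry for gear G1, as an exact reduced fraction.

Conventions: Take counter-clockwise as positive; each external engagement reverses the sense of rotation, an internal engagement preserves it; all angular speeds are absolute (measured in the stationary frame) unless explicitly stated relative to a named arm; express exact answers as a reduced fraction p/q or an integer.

topology: planetary set — G1 18T / G2 25T / G3 68T, arm = carrier (Willis)
superposition row 1 [locked train]: every member turns x
row 2 — arm fixed, fixed-axis ratios: sun y, ring −(18/68)·y, arm 0
boundary: total ω_ring = x − (18/68)·y = 0 and total ω_arm = x = 1  ⇒  y = 34/9, x = 1
row 2 ring = −(18/68)·34/9 = -1
totals (row 1 + row 2): sun 1 + 34/9 = 43/9, ring 1 + (-1) = 0, arm 1 + 0 = 1
asked cell (row1, sun) = 1

row1: w_G1=1 w_G3=1 w_R=1
row2: w_G1=34/9 w_G3=-1 w_R=0
total: w_G1=43/9 w_G3=0 w_R=1
asked value: 1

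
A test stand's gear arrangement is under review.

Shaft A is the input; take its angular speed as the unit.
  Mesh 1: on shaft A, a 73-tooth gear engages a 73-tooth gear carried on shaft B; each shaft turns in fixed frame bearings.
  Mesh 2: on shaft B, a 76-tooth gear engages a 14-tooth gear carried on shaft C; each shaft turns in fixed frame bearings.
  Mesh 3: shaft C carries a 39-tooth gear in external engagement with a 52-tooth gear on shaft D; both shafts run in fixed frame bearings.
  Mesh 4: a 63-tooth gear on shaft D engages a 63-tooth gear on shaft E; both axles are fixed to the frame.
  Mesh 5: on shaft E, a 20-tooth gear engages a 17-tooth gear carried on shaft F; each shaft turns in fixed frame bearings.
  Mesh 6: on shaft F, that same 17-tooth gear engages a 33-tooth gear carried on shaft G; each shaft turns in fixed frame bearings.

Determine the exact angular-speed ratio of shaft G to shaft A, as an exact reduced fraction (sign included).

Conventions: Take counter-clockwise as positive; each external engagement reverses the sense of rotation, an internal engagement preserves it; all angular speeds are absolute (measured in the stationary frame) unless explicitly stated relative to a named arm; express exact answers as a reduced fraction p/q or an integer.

190/77

class = fixed-axis compound train [6 meshes; 6 ratios multiply, 6 sense flips]
mesh 1 [73T→73T]: running ratio 1, sense −
mesh 2 [76T→14T]: running ratio 38/7, sense +
mesh 3 [39T→52T]: running ratio 57/14, sense −
mesh 4 [63T→63T]: running ratio 57/14, sense +
mesh 5 [20T→17T]: running ratio 570/119, sense −
mesh 6 [17T→33T]: running ratio 190/77, sense +
ω_out/ω_in = 190/77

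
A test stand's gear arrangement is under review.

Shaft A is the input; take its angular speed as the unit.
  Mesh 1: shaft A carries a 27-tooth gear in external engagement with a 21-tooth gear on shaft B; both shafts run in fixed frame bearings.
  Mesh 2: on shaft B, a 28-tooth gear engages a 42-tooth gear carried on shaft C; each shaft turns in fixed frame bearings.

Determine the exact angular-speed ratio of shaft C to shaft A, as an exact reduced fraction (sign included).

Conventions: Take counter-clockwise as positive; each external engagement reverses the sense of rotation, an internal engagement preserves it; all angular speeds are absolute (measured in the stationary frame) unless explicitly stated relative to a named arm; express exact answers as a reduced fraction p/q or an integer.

6/7

class = fixed-axis compound train [2 meshes; 2 ratios multiply, 2 sense flips]
mesh 1 [27T→21T]: running ratio 9/7, sense −
mesh 2 [28T→42T]: running ratio 6/7, sense +
ω_out/ω_in = 6/7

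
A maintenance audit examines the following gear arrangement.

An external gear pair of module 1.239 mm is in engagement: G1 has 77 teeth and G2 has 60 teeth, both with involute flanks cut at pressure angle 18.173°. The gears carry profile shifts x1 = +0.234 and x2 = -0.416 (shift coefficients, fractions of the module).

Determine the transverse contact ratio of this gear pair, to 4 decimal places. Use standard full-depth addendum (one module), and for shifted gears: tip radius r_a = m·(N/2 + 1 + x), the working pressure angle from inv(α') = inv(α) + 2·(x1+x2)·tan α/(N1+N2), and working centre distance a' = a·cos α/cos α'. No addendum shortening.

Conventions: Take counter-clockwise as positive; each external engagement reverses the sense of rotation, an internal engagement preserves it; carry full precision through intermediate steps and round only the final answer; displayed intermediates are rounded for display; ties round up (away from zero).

1.9555

class = single-mesh tooth geometry [involute pair 77T × 60T, m = 1.239]
base radii: r_b1 = 45.322108, r_b2 = 35.315928
tip radii: r_a1 = 49.230426, r_a2 = 37.893576
inv(α') = inv(18.173°) + 2·(+0.234-0.416)·tan α/(77+60) = 0.01021032  ⇒  α' = 17.69600°
a' = a·cos α / cos α' = 84.8715·cos 18.173°/cos 17.69600° = 84.643118
action lengths: √(r_a1²−r_b1²) = 19.223460, √(r_a2²−r_b2²) = 13.737115
base pitch p_b = π·m·cos α = 3.698275
CR = (19.223460 + 13.737115 − 84.643118·sin 17.69600°)/3.698275 = 1.955479
contact ratio ≈ 1.9555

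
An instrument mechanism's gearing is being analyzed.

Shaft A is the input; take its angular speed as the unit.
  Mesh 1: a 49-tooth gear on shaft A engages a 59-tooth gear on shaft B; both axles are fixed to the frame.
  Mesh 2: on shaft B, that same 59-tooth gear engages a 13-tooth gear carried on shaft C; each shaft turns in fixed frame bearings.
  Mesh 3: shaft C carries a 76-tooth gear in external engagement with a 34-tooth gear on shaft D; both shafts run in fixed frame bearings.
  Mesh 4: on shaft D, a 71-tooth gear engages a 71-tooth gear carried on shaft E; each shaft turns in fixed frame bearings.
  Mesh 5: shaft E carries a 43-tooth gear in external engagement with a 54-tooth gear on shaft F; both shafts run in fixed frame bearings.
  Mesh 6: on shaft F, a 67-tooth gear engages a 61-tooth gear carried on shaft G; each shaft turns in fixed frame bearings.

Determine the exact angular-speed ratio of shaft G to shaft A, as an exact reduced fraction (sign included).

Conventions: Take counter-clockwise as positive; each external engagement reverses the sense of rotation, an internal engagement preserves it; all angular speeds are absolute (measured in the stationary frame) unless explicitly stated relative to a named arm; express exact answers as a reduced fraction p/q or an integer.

class = fixed-axis compound train [6 meshes; 6 ratios multiply, 6 sense flips]
mesh 1 [49T→59T]: running ratio 49/59, sense −
mesh 2 [59T→13T]: running ratio 49/13, sense +
mesh 3 [76T→34T]: running ratio 1862/221, sense −
mesh 4 [71T→71T]: running ratio 1862/221, sense +
mesh 5 [43T→54T]: running ratio 40033/5967, sense −
mesh 6 [67T→61T]: running ratio 2682211/363987, sense +
ω_out/ω_in = 2682211/363987

2682211/363987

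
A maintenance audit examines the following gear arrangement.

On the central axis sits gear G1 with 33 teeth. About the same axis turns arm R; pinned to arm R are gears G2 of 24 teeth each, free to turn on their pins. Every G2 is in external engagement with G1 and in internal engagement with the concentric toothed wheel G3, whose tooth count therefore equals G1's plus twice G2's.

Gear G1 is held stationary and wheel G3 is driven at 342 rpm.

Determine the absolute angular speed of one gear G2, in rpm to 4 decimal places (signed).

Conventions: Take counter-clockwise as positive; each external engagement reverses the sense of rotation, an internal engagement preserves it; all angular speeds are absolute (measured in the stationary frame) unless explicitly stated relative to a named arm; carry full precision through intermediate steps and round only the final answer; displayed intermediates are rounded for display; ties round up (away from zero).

+577.1250 rpm

class = planetary set [G3 = 33+2·24 = 81; Willis about the carrier]
normalise by the input: solve with ω_ring = 1, then scale by 342 rpm
ring teeth: 33 + 2·24 = 81
33(ω_sun−ω_arm) = −81(ω_ring−ω_arm),  ω_sun = 0, ω_ring = 1
33(0−ω_arm) = −81(1−ω_arm)  ⇒  114·ω_arm = 81  ⇒  ω_arm = 27/38
sun–planet mesh: 33·(0−27/38) = −24·(ω_p−ω_arm)  ⇒  ω_p−ω_arm = 297/304
ω_p = 27/38 + 297/304 = 27/16
scale: ω_p = 27/16 × 342 rpm = +577.1250 rpm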